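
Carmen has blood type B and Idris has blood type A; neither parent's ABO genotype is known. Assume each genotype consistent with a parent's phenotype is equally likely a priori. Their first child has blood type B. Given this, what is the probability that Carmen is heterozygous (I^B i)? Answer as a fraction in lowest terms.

1/3

Possible genotypes: Carmen ∈ {I^B I^B, I^B i}; Idris ∈ {I^A I^A, I^A i}.
Weight each parental genotype pair by prior × P(type-B child):
  I^B I^B × I^A i: posterior weight 2/3.
  I^B i × I^A i: posterior weight 1/3.
Sum the posterior weight over pairs where Carmen is I^B i: 1/3.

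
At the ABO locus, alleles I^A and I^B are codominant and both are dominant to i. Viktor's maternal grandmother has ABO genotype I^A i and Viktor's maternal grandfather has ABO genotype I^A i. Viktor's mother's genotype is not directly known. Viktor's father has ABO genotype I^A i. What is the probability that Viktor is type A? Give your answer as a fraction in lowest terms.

3/4

Viktor's mother's ABO genotype from I^A i × I^A i: 1/4 I^A I^A, 1/2 I^A i, 1/4 i i.
Crossing each possibility with the father I^A i and summing P(type A): 1/4·1 + 1/2·3/4 + 1/4·1/2 = 3/4.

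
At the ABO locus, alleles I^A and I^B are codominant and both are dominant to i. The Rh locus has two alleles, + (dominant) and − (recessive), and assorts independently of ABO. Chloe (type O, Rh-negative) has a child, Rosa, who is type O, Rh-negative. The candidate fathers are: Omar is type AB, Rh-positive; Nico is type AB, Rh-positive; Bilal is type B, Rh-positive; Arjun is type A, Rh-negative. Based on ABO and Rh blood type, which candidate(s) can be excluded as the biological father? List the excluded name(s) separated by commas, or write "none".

Omar, Nico

A candidate is excluded only if no genotype consistent with his phenotype could produce a type O, Rh-negative child with a type O, Rh-negative mother.
Omar (type AB, Rh+): no genotype consistent with that phenotype can produce a type-O Rh- child with a type-O mother.
Nico (type AB, Rh+): no genotype consistent with that phenotype can produce a type-O Rh- child with a type-O mother.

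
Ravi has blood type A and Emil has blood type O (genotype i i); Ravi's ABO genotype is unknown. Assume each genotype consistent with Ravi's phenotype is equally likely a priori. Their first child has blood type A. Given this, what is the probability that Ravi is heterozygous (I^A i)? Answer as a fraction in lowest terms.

1/3

Possible genotypes: Ravi ∈ {I^A I^A, I^A i}; Emil ∈ {i i}.
Weight each parental genotype pair by prior × P(type-A child):
  I^A I^A × i i: posterior weight 2/3.
  I^A i × i i: posterior weight 1/3.
Sum the posterior weight over pairs where Ravi is I^A i: 1/3.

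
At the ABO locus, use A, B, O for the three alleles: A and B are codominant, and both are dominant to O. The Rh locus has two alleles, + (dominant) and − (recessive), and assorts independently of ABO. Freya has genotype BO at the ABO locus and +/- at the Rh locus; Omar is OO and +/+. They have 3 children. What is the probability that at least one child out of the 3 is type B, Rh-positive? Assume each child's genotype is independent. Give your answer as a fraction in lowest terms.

7/8

ABO cross BO × OO → 1/2 O, 1/2 B.
Rh cross +/- × +/+ → 1 Rh+; so P(type B, Rh-positive) = 1/2 × 1 = 1/2 per child.
P(none) = (1/2)^3 = 1/8; P(at least one) = 1 − 1/8 = 7/8.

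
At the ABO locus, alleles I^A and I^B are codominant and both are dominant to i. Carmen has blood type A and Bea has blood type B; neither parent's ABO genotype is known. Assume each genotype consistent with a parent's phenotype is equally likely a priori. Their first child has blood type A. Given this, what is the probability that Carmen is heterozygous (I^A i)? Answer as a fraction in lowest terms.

Possible genotypes: Carmen ∈ {I^A I^A, I^A i}; Bea ∈ {I^B I^B, I^B i}.
Weight each parental genotype pair by prior × P(type-A child):
  I^A I^A × I^B i: posterior weight 2/3.
  I^A i × I^B i: posterior weight 1/3.
Sum the posterior weight over pairs where Carmen is I^A i: 1/3.

1/3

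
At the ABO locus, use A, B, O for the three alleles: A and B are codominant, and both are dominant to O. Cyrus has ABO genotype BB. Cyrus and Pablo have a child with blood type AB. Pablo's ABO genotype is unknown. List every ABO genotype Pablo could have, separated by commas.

For each candidate genotype of Pablo, check whether crossing it with BB can produce every observed child phenotype.
  AA → possible child types {AB} ✓
  AB → possible child types {B, AB} ✓
  AO → possible child types {B, AB} ✓
  BB → possible child types {B} ✗
  BO → possible child types {B} ✗
  OO → possible child types {B} ✗

AA, AB, AO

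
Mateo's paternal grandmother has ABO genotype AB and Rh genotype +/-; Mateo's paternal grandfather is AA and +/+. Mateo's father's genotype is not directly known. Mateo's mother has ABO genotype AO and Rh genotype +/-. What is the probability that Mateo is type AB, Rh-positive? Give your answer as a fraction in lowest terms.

7/64

Mateo's father's ABO genotype from AB × AA: 1/2 AA, 1/2 AB.
Crossing each possibility with the mother AO and summing P(type AB): 1/2·0 + 1/2·1/4 = 1/8.
Similarly for Rh via the father's Rh distribution: P(Rh+) = 7/8.
Independent loci: 1/8 × 7/8 = 7/64.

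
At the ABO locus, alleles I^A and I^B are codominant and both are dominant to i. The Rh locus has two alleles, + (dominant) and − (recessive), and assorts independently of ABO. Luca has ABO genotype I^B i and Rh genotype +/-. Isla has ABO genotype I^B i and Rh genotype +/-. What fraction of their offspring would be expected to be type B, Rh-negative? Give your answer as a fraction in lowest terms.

ABO cross I^B i × I^B i → offspring phenotypes: 1/4 O, 3/4 B.
Rh cross +/- × +/- → 3/4 Rh+, 1/4 Rh-.
Independent loci: P(type B, Rh-negative) = 3/4 × 1/4 = 3/16.

3/16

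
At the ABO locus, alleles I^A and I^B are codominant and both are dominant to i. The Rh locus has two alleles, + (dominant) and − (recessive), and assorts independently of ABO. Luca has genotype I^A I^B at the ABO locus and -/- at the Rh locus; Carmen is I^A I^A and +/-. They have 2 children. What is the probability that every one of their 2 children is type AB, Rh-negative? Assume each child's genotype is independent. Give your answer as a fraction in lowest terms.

ABO cross I^A I^B × I^A I^A → 1/2 A, 1/2 AB.
Rh cross -/- × +/- → 1/2 Rh+, 1/2 Rh-; so P(type AB, Rh-negative) = 1/2 × 1/2 = 1/4 per child.
All 2 independent: (1/4)^2 = 1/16.

1/16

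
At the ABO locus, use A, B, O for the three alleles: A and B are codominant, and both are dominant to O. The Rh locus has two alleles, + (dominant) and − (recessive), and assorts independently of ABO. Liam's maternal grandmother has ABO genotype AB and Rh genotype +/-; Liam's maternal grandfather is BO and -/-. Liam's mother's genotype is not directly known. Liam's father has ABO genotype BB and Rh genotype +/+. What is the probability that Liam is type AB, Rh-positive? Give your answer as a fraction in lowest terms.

1/4

Liam's mother's ABO genotype from AB × BO: 1/4 AB, 1/4 AO, 1/4 BB, 1/4 BO.
Crossing each possibility with the father BB and summing P(type AB): 1/4·1/2 + 1/4·1/2 + 1/4·0 + 1/4·0 = 1/4.
Similarly for Rh via the mother's Rh distribution: P(Rh+) = 1.
Independent loci: 1/4 × 1 = 1/4.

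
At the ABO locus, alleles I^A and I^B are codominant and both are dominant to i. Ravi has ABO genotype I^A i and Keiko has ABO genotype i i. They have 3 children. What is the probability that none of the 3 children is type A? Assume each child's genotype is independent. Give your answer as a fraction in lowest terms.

ABO cross I^A i × i i → 1/2 O, 1/2 A.
So P(type A) = 1/2 per child.
P(not type A) = 1/2 for one child; (1/2)^3 = 1/8.

1/8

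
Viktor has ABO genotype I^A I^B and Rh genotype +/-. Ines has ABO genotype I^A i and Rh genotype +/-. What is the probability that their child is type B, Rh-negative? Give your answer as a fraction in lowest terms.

1/16

ABO cross I^A I^B × I^A i → offspring phenotypes: 1/2 A, 1/4 B, 1/4 AB.
Rh cross +/- × +/- → 3/4 Rh+, 1/4 Rh-.
Independent loci: P(type B, Rh-negative) = 1/4 × 1/4 = 1/16.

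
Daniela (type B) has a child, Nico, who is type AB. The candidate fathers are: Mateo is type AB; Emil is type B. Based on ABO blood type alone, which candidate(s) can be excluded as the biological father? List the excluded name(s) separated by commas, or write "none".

A candidate is excluded only if no genotype consistent with his phenotype could produce a type AB child with a type B mother.
Emil (type B): no genotype consistent with that phenotype can produce a type-AB child with a type-B mother.

Emil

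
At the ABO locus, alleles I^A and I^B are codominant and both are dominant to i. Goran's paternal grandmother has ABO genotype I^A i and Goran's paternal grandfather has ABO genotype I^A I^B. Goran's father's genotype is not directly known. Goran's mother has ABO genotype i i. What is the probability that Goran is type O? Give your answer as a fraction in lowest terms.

Goran's father's ABO genotype from I^A i × I^A I^B: 1/4 I^A I^A, 1/4 I^A I^B, 1/4 I^A i, 1/4 I^B i.
Crossing each possibility with the mother i i and summing P(type O): 1/4·0 + 1/4·0 + 1/4·1/2 + 1/4·1/2 = 1/4.

1/4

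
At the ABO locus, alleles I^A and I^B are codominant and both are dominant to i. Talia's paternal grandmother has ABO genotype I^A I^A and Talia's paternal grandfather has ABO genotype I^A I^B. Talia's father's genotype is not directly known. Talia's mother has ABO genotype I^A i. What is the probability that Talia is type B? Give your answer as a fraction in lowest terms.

1/8

Talia's father's ABO genotype from I^A I^A × I^A I^B: 1/2 I^A I^A, 1/2 I^A I^B.
Crossing each possibility with the mother I^A i and summing P(type B): 1/2·0 + 1/2·1/4 = 1/8.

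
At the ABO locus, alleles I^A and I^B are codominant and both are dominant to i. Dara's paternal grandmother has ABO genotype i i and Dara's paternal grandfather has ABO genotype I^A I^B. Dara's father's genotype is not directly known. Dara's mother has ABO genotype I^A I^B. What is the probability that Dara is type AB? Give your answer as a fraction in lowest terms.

1/4

Dara's father's ABO genotype from i i × I^A I^B: 1/2 I^A i, 1/2 I^B i.
Crossing each possibility with the mother I^A I^B and summing P(type AB): 1/2·1/4 + 1/2·1/4 = 1/4.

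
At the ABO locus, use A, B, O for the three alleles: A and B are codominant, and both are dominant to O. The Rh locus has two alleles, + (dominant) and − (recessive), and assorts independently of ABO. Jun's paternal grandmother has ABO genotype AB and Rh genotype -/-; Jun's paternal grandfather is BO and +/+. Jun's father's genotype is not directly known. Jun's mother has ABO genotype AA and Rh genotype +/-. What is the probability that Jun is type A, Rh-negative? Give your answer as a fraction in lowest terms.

Jun's father's ABO genotype from AB × BO: 1/4 AB, 1/4 AO, 1/4 BB, 1/4 BO.
Crossing each possibility with the mother AA and summing P(type A): 1/4·1/2 + 1/4·1 + 1/4·0 + 1/4·1/2 = 1/2.
Similarly for Rh via the father's Rh distribution: P(Rh-) = 1/4.
Independent loci: 1/2 × 1/4 = 1/8.

1/8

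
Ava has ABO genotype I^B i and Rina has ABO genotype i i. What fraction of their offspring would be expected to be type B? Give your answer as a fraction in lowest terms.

ABO cross I^B i × i i → offspring phenotypes: 1/2 O, 1/2 B.
So P(type B) = 1/2.

1/2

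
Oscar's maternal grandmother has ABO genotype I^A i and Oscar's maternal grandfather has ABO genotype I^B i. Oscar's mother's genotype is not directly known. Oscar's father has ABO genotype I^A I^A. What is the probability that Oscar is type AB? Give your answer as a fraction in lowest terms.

1/4

Oscar's mother's ABO genotype from I^A i × I^B i: 1/4 I^A I^B, 1/4 I^A i, 1/4 I^B i, 1/4 i i.
Crossing each possibility with the father I^A I^A and summing P(type AB): 1/4·1/2 + 1/4·0 + 1/4·1/2 + 1/4·0 = 1/4.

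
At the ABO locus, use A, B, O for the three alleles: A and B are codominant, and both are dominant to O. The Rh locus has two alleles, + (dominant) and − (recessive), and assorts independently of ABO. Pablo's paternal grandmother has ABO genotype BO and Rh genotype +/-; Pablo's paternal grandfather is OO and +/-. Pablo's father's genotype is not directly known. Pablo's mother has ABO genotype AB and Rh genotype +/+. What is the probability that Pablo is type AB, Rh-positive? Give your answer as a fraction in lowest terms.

Pablo's father's ABO genotype from BO × OO: 1/2 BO, 1/2 OO.
Crossing each possibility with the mother AB and summing P(type AB): 1/2·1/4 + 1/2·0 = 1/8.
Similarly for Rh via the father's Rh distribution: P(Rh+) = 1.
Independent loci: 1/8 × 1 = 1/8.

1/8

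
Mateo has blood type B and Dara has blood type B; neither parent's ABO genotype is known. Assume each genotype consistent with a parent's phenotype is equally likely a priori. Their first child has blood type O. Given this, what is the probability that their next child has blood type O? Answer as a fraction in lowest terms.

Possible genotypes: Mateo ∈ {BB, BO}; Dara ∈ {BB, BO}.
Weight each parental genotype pair by prior × P(type-O child):
  BO × BO: posterior weight 1; P(next child type O) = 1/4.
Weighted sum = 1/4.

1/4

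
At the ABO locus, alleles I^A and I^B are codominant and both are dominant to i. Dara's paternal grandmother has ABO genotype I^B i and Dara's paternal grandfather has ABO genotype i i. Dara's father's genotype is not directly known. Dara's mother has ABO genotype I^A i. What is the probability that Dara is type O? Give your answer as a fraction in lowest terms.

3/8

Dara's father's ABO genotype from I^B i × i i: 1/2 I^B i, 1/2 i i.
Crossing each possibility with the mother I^A i and summing P(type O): 1/2·1/4 + 1/2·1/2 = 3/8.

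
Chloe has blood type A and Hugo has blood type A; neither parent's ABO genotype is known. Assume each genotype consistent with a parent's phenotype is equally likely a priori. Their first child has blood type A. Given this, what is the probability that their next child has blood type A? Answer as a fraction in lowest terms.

19/20

Possible genotypes: Chloe ∈ {AA, AO}; Hugo ∈ {AA, AO}.
Weight each parental genotype pair by prior × P(type-A child):
  AA × AA: posterior weight 4/15; P(next child type A) = 1.
  AA × AO: posterior weight 4/15; P(next child type A) = 1.
  AO × AA: posterior weight 4/15; P(next child type A) = 1.
  AO × AO: posterior weight 1/5; P(next child type A) = 3/4.
Weighted sum = 19/20.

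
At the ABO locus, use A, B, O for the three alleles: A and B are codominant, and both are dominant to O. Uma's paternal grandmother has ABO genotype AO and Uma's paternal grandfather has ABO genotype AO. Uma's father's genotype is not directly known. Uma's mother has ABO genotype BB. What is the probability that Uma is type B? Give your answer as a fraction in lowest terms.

1/2

Uma's father's ABO genotype from AO × AO: 1/4 AA, 1/2 AO, 1/4 OO.
Crossing each possibility with the mother BB and summing P(type B): 1/4·0 + 1/2·1/2 + 1/4·1 = 1/2.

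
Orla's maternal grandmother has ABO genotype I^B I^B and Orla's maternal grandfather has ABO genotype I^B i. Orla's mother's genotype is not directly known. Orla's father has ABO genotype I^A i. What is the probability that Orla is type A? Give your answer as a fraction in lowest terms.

Orla's mother's ABO genotype from I^B I^B × I^B i: 1/2 I^B I^B, 1/2 I^B i.
Crossing each possibility with the father I^A i and summing P(type A): 1/2·0 + 1/2·1/4 = 1/8.

1/8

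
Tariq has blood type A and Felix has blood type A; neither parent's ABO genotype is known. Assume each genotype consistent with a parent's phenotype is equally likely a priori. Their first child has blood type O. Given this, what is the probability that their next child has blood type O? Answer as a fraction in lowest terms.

Possible genotypes: Tariq ∈ {AA, AO}; Felix ∈ {AA, AO}.
Weight each parental genotype pair by prior × P(type-O child):
  AO × AO: posterior weight 1; P(next child type O) = 1/4.
Weighted sum = 1/4.

1/4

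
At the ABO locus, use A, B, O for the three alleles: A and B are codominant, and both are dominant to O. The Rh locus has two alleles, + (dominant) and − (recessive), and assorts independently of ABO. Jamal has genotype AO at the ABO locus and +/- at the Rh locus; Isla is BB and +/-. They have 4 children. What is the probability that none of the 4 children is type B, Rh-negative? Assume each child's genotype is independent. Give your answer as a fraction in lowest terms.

2401/4096

ABO cross AO × BB → 1/2 B, 1/2 AB.
Rh cross +/- × +/- → 3/4 Rh+, 1/4 Rh-; so P(type B, Rh-negative) = 1/2 × 1/4 = 1/8 per child.
P(not type B, Rh-negative) = 7/8 for one child; (7/8)^4 = 2401/4096.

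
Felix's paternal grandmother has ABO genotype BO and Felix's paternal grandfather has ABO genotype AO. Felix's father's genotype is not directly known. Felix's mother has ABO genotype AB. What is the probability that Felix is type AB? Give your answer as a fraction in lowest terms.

1/4

Felix's father's ABO genotype from BO × AO: 1/4 AB, 1/4 AO, 1/4 BO, 1/4 OO.
Crossing each possibility with the mother AB and summing P(type AB): 1/4·1/2 + 1/4·1/4 + 1/4·1/4 + 1/4·0 = 1/4.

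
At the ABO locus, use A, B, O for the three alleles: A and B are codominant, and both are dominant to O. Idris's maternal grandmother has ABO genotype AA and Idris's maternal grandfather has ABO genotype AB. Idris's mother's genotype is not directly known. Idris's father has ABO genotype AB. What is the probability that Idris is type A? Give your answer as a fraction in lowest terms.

3/8

Idris's mother's ABO genotype from AA × AB: 1/2 AA, 1/2 AB.
Crossing each possibility with the father AB and summing P(type A): 1/2·1/2 + 1/2·1/4 = 3/8.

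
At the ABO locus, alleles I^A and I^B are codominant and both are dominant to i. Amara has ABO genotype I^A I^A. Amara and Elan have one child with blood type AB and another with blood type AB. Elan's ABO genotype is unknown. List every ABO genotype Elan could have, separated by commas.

For each candidate genotype of Elan, check whether crossing it with I^A I^A can produce every observed child phenotype.
  I^A I^A → possible child types {A} ✗
  I^A I^B → possible child types {A, AB} ✓
  I^A i → possible child types {A} ✗
  I^B I^B → possible child types {AB} ✓
  I^B i → possible child types {A, AB} ✓
  i i → possible child types {A} ✗

I^A I^B, I^B I^B, I^B i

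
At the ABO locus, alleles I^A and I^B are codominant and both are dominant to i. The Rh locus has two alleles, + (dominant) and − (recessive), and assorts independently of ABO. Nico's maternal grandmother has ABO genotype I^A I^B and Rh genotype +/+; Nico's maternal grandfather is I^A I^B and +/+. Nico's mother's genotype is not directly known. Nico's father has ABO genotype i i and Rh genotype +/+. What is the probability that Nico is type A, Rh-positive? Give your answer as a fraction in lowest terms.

1/2

Nico's mother's ABO genotype from I^A I^B × I^A I^B: 1/4 I^A I^A, 1/2 I^A I^B, 1/4 I^B I^B.
Crossing each possibility with the father i i and summing P(type A): 1/4·1 + 1/2·1/2 + 1/4·0 = 1/2.
Similarly for Rh via the mother's Rh distribution: P(Rh+) = 1.
Independent loci: 1/2 × 1 = 1/2.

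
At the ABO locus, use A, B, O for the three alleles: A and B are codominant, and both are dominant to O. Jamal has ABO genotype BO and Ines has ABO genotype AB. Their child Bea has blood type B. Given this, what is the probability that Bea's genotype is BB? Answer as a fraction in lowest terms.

Cross BO × AB → 1/4 AB, 1/4 AO, 1/4 BB, 1/4 BO.
Type-B genotypes among offspring: BB (1/4), BO (1/4); total 1/2.
P(BB | type B) = (1/4) / (1/2) = 1/2.

1/2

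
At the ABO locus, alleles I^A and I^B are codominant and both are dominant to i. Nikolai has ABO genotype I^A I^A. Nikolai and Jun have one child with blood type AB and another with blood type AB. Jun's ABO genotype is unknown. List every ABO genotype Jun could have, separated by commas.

I^A I^B, I^B I^B, I^B i

For each candidate genotype of Jun, check whether crossing it with I^A I^A can produce every observed child phenotype.
  I^A I^A → possible child types {A} ✗
  I^A I^B → possible child types {A, AB} ✓
  I^A i → possible child types {A} ✗
  I^B I^B → possible child types {AB} ✓
  I^B i → possible child types {A, AB} ✓
  i i → possible child types {A} ✗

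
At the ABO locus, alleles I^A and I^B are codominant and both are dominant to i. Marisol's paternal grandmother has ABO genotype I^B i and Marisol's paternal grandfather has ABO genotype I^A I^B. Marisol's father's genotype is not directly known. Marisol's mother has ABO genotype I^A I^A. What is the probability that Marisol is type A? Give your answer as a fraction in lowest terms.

1/2

Marisol's father's ABO genotype from I^B i × I^A I^B: 1/4 I^A I^B, 1/4 I^A i, 1/4 I^B I^B, 1/4 I^B i.
Crossing each possibility with the mother I^A I^A and summing P(type A): 1/4·1/2 + 1/4·1 + 1/4·0 + 1/4·1/2 = 1/2.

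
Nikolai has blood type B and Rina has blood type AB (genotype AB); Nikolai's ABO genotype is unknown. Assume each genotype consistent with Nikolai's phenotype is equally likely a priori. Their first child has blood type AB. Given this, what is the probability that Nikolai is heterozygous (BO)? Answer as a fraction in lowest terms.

Possible genotypes: Nikolai ∈ {BB, BO}; Rina ∈ {AB}.
Weight each parental genotype pair by prior × P(type-AB child):
  BB × AB: posterior weight 2/3.
  BO × AB: posterior weight 1/3.
Sum the posterior weight over pairs where Nikolai is BO: 1/3.

1/3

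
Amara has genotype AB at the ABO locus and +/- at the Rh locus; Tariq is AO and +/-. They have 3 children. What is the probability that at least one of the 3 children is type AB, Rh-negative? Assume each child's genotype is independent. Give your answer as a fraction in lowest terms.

721/4096

ABO cross AB × AO → 1/2 A, 1/4 B, 1/4 AB.
Rh cross +/- × +/- → 3/4 Rh+, 1/4 Rh-; so P(type AB, Rh-negative) = 1/4 × 1/4 = 1/16 per child.
P(none) = (15/16)^3 = 3375/4096; P(at least one) = 1 − 3375/4096 = 721/4096.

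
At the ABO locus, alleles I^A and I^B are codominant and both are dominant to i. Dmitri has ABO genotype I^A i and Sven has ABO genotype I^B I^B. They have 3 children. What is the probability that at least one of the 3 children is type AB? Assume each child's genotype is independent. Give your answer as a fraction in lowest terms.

ABO cross I^A i × I^B I^B → 1/2 B, 1/2 AB.
So P(type AB) = 1/2 per child.
P(none) = (1/2)^3 = 1/8; P(at least one) = 1 − 1/8 = 7/8.

7/8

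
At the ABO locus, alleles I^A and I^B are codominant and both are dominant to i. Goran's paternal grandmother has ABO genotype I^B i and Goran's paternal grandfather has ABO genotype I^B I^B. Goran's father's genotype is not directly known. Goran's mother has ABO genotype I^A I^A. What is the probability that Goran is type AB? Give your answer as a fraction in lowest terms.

Goran's father's ABO genotype from I^B i × I^B I^B: 1/2 I^B I^B, 1/2 I^B i.
Crossing each possibility with the mother I^A I^A and summing P(type AB): 1/2·1 + 1/2·1/2 = 3/4.

3/4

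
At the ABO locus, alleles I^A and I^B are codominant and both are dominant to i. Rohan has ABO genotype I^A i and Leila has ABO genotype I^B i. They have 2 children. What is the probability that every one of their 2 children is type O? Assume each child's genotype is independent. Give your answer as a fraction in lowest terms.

ABO cross I^A i × I^B i → 1/4 O, 1/4 A, 1/4 B, 1/4 AB.
So P(type O) = 1/4 per child.
All 2 independent: (1/4)^2 = 1/16.

1/16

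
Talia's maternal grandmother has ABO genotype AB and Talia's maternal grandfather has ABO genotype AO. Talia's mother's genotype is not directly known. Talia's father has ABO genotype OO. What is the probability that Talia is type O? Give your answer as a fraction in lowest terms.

Talia's mother's ABO genotype from AB × AO: 1/4 AA, 1/4 AB, 1/4 AO, 1/4 BO.
Crossing each possibility with the father OO and summing P(type O): 1/4·0 + 1/4·0 + 1/4·1/2 + 1/4·1/2 = 1/4.

1/4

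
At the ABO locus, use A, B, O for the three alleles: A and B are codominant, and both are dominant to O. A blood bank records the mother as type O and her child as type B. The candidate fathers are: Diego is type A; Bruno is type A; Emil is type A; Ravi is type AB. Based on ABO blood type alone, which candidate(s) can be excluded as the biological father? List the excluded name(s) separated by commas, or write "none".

A candidate is excluded only if no genotype consistent with his phenotype could produce a type B child with a type O mother.
Diego (type A): no genotype consistent with that phenotype can produce a type-B child with a type-O mother.
Bruno (type A): no genotype consistent with that phenotype can produce a type-B child with a type-O mother.
Emil (type A): no genotype consistent with that phenotype can produce a type-B child with a type-O mother.

Diego, Bruno, Emil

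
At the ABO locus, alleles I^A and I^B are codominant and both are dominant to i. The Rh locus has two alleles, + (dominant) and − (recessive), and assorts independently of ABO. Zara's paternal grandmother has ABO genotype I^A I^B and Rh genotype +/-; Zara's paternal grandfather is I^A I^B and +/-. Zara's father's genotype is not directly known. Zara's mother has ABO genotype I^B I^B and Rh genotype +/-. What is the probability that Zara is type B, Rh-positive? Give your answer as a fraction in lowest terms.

Zara's father's ABO genotype from I^A I^B × I^A I^B: 1/4 I^A I^A, 1/2 I^A I^B, 1/4 I^B I^B.
Crossing each possibility with the mother I^B I^B and summing P(type B): 1/4·0 + 1/2·1/2 + 1/4·1 = 1/2.
Similarly for Rh via the father's Rh distribution: P(Rh+) = 3/4.
Independent loci: 1/2 × 3/4 = 3/8.

3/8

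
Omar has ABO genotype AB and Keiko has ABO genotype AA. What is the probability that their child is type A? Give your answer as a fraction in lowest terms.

ABO cross AB × AA → offspring phenotypes: 1/2 A, 1/2 AB.
So P(type A) = 1/2.

1/2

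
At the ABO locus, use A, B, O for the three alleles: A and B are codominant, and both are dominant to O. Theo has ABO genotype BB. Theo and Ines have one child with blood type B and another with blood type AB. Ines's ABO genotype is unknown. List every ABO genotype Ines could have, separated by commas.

For each candidate genotype of Ines, check whether crossing it with BB can produce every observed child phenotype.
  AA → possible child types {AB} ✗
  AB → possible child types {B, AB} ✓
  AO → possible child types {B, AB} ✓
  BB → possible child types {B} ✗
  BO → possible child types {B} ✗
  OO → possible child types {B} ✗

AB, AO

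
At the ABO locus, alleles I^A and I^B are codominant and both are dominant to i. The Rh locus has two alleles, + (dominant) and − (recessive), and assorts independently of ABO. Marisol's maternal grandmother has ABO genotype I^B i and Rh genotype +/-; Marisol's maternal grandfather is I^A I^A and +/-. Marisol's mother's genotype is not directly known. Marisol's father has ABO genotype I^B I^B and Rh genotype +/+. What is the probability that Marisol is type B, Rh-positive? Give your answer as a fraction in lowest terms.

Marisol's mother's ABO genotype from I^B i × I^A I^A: 1/2 I^A I^B, 1/2 I^A i.
Crossing each possibility with the father I^B I^B and summing P(type B): 1/2·1/2 + 1/2·1/2 = 1/2.
Similarly for Rh via the mother's Rh distribution: P(Rh+) = 1.
Independent loci: 1/2 × 1 = 1/2.

1/2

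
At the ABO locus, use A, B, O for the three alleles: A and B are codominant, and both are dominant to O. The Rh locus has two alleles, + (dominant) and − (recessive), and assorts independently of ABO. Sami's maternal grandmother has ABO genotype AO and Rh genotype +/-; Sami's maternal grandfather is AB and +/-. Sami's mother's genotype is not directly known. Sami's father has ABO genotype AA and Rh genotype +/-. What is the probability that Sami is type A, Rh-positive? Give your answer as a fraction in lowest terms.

Sami's mother's ABO genotype from AO × AB: 1/4 AA, 1/4 AB, 1/4 AO, 1/4 BO.
Crossing each possibility with the father AA and summing P(type A): 1/4·1 + 1/4·1/2 + 1/4·1 + 1/4·1/2 = 3/4.
Similarly for Rh via the mother's Rh distribution: P(Rh+) = 3/4.
Independent loci: 3/4 × 3/4 = 9/16.

9/16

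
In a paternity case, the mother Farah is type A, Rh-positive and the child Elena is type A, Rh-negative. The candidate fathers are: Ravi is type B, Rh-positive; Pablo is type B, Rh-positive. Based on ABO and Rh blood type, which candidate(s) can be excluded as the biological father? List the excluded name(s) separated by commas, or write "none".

A candidate is excluded only if no genotype consistent with his phenotype could produce a type A, Rh-negative child with a type A, Rh-positive mother.
Every candidate has at least one consistent genotype combination, so none can be excluded.

none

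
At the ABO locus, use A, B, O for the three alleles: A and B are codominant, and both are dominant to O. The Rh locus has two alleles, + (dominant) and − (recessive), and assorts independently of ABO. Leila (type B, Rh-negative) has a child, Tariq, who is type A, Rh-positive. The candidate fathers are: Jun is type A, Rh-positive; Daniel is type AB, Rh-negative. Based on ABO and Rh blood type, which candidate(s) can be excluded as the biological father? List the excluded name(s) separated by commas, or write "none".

A candidate is excluded only if no genotype consistent with his phenotype could produce a type A, Rh-positive child with a type B, Rh-negative mother.
Daniel (type AB, Rh-): no genotype consistent with that phenotype can produce a type-A Rh+ child with a type-B mother.

Daniel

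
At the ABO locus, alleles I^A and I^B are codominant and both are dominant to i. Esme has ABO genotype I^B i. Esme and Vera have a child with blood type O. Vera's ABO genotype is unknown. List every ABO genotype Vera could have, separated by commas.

For each candidate genotype of Vera, check whether crossing it with I^B i can produce every observed child phenotype.
  I^A I^A → possible child types {A, AB} ✗
  I^A I^B → possible child types {A, B, AB} ✗
  I^A i → possible child types {O, A, B, AB} ✓
  I^B I^B → possible child types {B} ✗
  I^B i → possible child types {O, B} ✓
  i i → possible child types {O, B} ✓

I^A i, I^B i, i i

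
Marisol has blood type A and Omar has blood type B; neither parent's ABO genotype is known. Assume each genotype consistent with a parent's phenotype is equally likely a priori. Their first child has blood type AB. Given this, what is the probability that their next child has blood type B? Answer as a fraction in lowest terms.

5/36

Possible genotypes: Marisol ∈ {I^A I^A, I^A i}; Omar ∈ {I^B I^B, I^B i}.
Weight each parental genotype pair by prior × P(type-AB child):
  I^A I^A × I^B I^B: posterior weight 4/9; P(next child type B) = 0.
  I^A I^A × I^B i: posterior weight 2/9; P(next child type B) = 0.
  I^A i × I^B I^B: posterior weight 2/9; P(next child type B) = 1/2.
  I^A i × I^B i: posterior weight 1/9; P(next child type B) = 1/4.
Weighted sum = 5/36.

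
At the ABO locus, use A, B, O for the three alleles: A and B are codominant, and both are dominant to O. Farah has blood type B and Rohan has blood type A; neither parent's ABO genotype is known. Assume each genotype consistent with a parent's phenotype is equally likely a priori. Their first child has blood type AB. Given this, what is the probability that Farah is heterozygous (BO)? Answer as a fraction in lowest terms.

Possible genotypes: Farah ∈ {BB, BO}; Rohan ∈ {AA, AO}.
Weight each parental genotype pair by prior × P(type-AB child):
  BB × AA: posterior weight 4/9.
  BB × AO: posterior weight 2/9.
  BO × AA: posterior weight 2/9.
  BO × AO: posterior weight 1/9.
Sum the posterior weight over pairs where Farah is BO: 1/3.

1/3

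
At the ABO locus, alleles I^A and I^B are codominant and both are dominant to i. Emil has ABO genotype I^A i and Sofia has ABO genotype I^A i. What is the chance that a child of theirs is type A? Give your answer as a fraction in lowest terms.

3/4

ABO cross I^A i × I^A i → offspring phenotypes: 1/4 O, 3/4 A.
So P(type A) = 3/4.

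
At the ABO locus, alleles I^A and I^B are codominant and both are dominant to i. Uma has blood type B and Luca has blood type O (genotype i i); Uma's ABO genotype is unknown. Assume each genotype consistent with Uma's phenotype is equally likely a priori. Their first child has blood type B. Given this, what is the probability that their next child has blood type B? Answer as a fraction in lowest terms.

5/6

Possible genotypes: Uma ∈ {I^B I^B, I^B i}; Luca ∈ {i i}.
Weight each parental genotype pair by prior × P(type-B child):
  I^B I^B × i i: posterior weight 2/3; P(next child type B) = 1.
  I^B i × i i: posterior weight 1/3; P(next child type B) = 1/2.
Weighted sum = 5/6.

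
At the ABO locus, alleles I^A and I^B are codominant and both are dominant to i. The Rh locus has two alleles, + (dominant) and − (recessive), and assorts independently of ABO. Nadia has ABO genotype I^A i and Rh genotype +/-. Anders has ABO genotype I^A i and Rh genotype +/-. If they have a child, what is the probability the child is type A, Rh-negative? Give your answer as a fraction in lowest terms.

ABO cross I^A i × I^A i → offspring phenotypes: 1/4 O, 3/4 A.
Rh cross +/- × +/- → 3/4 Rh+, 1/4 Rh-.
Independent loci: P(type A, Rh-negative) = 3/4 × 1/4 = 3/16.

3/16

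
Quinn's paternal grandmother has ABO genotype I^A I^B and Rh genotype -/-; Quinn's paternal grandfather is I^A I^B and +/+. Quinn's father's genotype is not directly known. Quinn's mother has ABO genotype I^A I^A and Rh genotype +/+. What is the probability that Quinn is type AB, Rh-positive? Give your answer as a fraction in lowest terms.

1/2

Quinn's father's ABO genotype from I^A I^B × I^A I^B: 1/4 I^A I^A, 1/2 I^A I^B, 1/4 I^B I^B.
Crossing each possibility with the mother I^A I^A and summing P(type AB): 1/4·0 + 1/2·1/2 + 1/4·1 = 1/2.
Similarly for Rh via the father's Rh distribution: P(Rh+) = 1.
Independent loci: 1/2 × 1 = 1/2.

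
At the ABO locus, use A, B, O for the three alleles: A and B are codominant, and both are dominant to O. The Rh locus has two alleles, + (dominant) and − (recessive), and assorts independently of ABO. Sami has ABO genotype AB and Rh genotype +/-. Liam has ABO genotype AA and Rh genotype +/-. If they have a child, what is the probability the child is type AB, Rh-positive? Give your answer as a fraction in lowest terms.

ABO cross AB × AA → offspring phenotypes: 1/2 A, 1/2 AB.
Rh cross +/- × +/- → 3/4 Rh+, 1/4 Rh-.
Independent loci: P(type AB, Rh-positive) = 1/2 × 3/4 = 3/8.

3/8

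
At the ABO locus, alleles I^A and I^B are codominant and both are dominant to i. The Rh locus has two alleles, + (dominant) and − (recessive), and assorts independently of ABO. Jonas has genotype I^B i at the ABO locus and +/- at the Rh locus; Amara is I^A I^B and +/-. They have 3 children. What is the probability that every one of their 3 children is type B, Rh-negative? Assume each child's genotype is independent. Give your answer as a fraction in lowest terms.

1/512

ABO cross I^B i × I^A I^B → 1/4 A, 1/2 B, 1/4 AB.
Rh cross +/- × +/- → 3/4 Rh+, 1/4 Rh-; so P(type B, Rh-negative) = 1/2 × 1/4 = 1/8 per child.
All 3 independent: (1/8)^3 = 1/512.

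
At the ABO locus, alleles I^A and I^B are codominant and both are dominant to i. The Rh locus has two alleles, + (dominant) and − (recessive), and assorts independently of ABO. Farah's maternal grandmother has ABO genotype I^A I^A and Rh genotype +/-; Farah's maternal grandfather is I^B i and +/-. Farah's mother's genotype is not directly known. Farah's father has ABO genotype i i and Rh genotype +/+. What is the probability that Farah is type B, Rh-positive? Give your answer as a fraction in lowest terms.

Farah's mother's ABO genotype from I^A I^A × I^B i: 1/2 I^A I^B, 1/2 I^A i.
Crossing each possibility with the father i i and summing P(type B): 1/2·1/2 + 1/2·0 = 1/4.
Similarly for Rh via the mother's Rh distribution: P(Rh+) = 1.
Independent loci: 1/4 × 1 = 1/4.

1/4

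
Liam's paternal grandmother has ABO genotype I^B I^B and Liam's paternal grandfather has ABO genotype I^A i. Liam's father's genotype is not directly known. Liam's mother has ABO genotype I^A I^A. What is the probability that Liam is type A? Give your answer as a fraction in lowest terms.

Liam's father's ABO genotype from I^B I^B × I^A i: 1/2 I^A I^B, 1/2 I^B i.
Crossing each possibility with the mother I^A I^A and summing P(type A): 1/2·1/2 + 1/2·1/2 = 1/2.

1/2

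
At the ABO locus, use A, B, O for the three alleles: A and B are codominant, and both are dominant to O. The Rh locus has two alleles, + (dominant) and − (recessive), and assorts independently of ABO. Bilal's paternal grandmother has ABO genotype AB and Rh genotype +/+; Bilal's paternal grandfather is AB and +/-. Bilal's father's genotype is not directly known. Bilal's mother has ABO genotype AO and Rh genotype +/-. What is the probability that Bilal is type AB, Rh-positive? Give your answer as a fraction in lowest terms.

7/32

Bilal's father's ABO genotype from AB × AB: 1/4 AA, 1/2 AB, 1/4 BB.
Crossing each possibility with the mother AO and summing P(type AB): 1/4·0 + 1/2·1/4 + 1/4·1/2 = 1/4.
Similarly for Rh via the father's Rh distribution: P(Rh+) = 7/8.
Independent loci: 1/4 × 7/8 = 7/32.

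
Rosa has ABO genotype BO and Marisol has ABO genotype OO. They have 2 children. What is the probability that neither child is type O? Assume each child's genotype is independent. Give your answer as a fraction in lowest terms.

1/4

ABO cross BO × OO → 1/2 O, 1/2 B.
So P(type O) = 1/2 per child.
P(not type O) = 1/2 for one child; (1/2)^2 = 1/4.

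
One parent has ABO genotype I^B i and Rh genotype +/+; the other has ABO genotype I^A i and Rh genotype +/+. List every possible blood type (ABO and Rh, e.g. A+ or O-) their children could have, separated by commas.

Gametes from I^B i × I^A i give offspring ABO genotypes I^A I^B, I^A i, I^B i, i i, i.e. phenotypes O, A, B, AB.
Rh cross +/+ × +/+ → phenotypes Rh+.
Combining independently: O+, A+, B+, AB+.

O+, A+, B+, AB+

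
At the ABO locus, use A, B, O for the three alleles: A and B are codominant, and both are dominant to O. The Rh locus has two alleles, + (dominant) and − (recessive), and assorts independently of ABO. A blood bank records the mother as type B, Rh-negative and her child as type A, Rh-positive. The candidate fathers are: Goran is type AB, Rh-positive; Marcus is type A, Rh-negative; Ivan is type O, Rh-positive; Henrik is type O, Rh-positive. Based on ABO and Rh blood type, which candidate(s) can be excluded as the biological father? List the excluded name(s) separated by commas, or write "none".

A candidate is excluded only if no genotype consistent with his phenotype could produce a type A, Rh-positive child with a type B, Rh-negative mother.
Marcus (type A, Rh-): no genotype consistent with that phenotype can produce a type-A Rh+ child with a type-B mother.
Ivan (type O, Rh+): no genotype consistent with that phenotype can produce a type-A Rh+ child with a type-B mother.
Henrik (type O, Rh+): no genotype consistent with that phenotype can produce a type-A Rh+ child with a type-B mother.

Marcus, Ivan, Henrik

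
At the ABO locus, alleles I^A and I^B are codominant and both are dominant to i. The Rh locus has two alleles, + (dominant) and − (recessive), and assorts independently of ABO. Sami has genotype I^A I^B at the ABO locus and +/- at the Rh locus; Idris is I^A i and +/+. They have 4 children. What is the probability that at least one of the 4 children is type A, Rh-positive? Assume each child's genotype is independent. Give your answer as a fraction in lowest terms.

ABO cross I^A I^B × I^A i → 1/2 A, 1/4 B, 1/4 AB.
Rh cross +/- × +/+ → 1 Rh+; so P(type A, Rh-positive) = 1/2 × 1 = 1/2 per child.
P(none) = (1/2)^4 = 1/16; P(at least one) = 1 − 1/16 = 15/16.

15/16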